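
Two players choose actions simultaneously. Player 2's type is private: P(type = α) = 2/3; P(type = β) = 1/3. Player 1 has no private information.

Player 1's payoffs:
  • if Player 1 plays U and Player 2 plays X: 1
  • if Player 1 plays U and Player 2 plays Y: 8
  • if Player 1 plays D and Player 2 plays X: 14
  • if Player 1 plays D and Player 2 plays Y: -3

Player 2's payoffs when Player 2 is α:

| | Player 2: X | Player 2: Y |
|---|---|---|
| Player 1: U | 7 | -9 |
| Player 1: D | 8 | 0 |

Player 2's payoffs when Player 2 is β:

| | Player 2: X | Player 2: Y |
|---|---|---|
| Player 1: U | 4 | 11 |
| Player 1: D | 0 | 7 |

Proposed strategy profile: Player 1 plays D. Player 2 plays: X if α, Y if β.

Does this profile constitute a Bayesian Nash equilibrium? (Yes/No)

A profile is a BNE iff every type of every player is best-responding given beliefs about the other side.
Player 1 plays D: E[D] = 2/3·(14) + 1/3·(-3) = 25/3; E[U] = 10/3. Best-responding. ✓
Player 2 (type α), facing D: X gives 8, Y gives 0. Proposed X is best. ✓
Player 2 (type β), facing D: X gives 0, Y gives 7. Proposed Y is best. ✓

Yes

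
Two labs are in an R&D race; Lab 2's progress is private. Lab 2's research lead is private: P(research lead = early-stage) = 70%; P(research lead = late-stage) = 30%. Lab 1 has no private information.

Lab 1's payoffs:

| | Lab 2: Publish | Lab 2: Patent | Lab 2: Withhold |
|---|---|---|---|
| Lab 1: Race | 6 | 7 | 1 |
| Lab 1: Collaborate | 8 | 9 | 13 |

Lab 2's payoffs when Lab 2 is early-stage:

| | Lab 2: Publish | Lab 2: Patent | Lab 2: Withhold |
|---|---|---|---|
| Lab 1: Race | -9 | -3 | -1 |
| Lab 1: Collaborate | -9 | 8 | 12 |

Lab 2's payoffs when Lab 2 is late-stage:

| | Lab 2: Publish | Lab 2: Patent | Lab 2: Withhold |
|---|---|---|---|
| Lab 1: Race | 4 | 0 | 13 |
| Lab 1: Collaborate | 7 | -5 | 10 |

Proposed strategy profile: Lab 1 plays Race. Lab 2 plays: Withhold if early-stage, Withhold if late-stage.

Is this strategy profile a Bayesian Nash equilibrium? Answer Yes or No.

Lab 1 plays Race: E[Race] = 0.7·(1) + 0.3·(1) = 1; E[Collaborate] = 13. Not best-responding. ✗
Lab 2 (research lead early-stage), facing Race: Publish gives -9, Patent gives -3, Withhold gives -1. Proposed Withhold is best. ✓
Lab 2 (research lead late-stage), facing Race: Publish gives 4, Patent gives 0, Withhold gives 13. Proposed Withhold is best. ✓

No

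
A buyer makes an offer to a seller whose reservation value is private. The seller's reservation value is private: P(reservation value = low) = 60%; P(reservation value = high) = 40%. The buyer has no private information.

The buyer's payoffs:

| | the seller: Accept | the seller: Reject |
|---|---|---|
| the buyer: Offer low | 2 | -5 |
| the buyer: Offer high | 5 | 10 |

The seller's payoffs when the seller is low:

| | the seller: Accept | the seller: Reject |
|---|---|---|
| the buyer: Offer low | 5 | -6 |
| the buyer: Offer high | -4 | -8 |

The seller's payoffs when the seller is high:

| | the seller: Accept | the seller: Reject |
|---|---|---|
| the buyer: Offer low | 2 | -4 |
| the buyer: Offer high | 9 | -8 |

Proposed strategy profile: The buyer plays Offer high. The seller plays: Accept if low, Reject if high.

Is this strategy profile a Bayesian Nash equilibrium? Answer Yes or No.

The buyer plays Offer high: E[Offer high] = 0.6·(5) + 0.4·(10) = 7; E[Offer low] = -0.8. Best-responding. ✓
The seller (reservation value low), facing Offer high: Accept gives -4, Reject gives -8. Proposed Accept is best. ✓
The seller (reservation value high), facing Offer high: Accept gives 9, Reject gives -8. Proposed Reject is not best — profitable deviation exists. ✗

No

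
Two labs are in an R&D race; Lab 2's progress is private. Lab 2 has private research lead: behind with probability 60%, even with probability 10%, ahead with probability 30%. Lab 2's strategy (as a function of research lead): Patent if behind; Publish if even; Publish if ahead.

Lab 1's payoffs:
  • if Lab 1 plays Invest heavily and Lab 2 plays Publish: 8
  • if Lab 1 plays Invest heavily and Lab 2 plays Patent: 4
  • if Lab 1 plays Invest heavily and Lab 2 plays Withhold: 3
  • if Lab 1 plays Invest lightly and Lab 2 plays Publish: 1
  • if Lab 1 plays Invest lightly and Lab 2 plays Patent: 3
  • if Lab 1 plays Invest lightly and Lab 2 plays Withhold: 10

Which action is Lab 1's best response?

E[Invest heavily] = 0.6·(4) + 0.1·(8) + 0.3·(8) = 5.6
E[Invest lightly] = 0.6·(3) + 0.1·(1) + 0.3·(1) = 2.2
Best response: Invest heavily (5.6 is the largest).

Invest heavily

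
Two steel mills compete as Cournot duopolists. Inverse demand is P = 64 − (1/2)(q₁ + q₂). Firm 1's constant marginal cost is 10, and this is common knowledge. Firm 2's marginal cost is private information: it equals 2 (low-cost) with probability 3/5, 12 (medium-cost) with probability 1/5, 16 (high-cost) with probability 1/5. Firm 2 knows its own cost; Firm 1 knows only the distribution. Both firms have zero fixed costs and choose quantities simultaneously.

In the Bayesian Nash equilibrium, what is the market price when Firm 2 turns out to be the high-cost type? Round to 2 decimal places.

Firm 2 with cost c maximizes (64 − (1/2)(q₁+q₂) − c)·q₂, giving q₂(c) = (64 − c − (1/2)q₁).
E[c₂] = 3/5·2 + 1/5·12 + 1/5·16 = 6.8
Firm 1's FOC against E[q₂] yields q₁ = (64 − 2·10 + E[c₂])/(3/2) = (64 − 20 + 6.8)/(3/2) = 33.8667.
q₂(high-cost) = 31.0667, so P = 64 − (1/2)·(33.8667 + 31.0667) = 31.5333.

31.53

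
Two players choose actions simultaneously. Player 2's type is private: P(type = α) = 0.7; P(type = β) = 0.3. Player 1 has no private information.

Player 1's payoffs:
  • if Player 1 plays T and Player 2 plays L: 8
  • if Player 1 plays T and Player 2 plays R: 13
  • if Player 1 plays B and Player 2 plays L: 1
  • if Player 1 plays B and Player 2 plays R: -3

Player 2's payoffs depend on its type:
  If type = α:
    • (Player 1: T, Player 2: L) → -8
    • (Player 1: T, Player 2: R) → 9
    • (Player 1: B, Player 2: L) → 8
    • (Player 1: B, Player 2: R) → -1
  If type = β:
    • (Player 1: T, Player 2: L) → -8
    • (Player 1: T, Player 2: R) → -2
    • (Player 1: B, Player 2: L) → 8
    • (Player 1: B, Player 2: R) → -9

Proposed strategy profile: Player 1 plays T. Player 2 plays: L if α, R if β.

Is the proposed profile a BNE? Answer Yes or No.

No

Player 1 plays T: E[T] = 0.7·(8) + 0.3·(13) = 9.5; E[B] = -0.2. Best-responding. ✓
Player 2 (type α), facing T: L gives -8, R gives 9. Proposed L is not best — profitable deviation exists. ✗
Player 2 (type β), facing T: L gives -8, R gives -2. Proposed R is best. ✓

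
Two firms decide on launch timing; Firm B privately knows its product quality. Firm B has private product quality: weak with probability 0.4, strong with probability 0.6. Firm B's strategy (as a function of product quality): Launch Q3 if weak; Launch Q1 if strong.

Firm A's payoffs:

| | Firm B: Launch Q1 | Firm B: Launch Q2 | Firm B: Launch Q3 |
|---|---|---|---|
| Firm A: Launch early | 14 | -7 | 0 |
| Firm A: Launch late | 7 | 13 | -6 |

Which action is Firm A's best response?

Launch early

Compute Firm A's expected payoff for each action, taking the expectation over Firm B's type.
E[Launch early] = 0.4·(0) + 0.6·(14) = 8.4
E[Launch late] = 0.4·(-6) + 0.6·(7) = 1.8
Best response: Launch early (8.4 is the largest).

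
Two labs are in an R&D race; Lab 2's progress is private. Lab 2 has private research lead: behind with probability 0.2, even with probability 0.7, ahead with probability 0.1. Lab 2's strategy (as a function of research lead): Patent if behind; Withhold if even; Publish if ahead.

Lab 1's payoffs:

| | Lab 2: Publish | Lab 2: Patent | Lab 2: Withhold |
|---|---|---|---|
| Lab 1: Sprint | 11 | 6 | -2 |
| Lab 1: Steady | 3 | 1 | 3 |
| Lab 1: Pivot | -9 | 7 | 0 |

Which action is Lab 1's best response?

Compute Lab 1's expected payoff for each action, taking the expectation over Lab 2's type.
E[Sprint] = 0.2·(6) + 0.7·(-2) + 0.1·(11) = 0.9
E[Steady] = 0.2·(1) + 0.7·(3) + 0.1·(3) = 2.6
E[Pivot] = 0.2·(7) + 0.7·(0) + 0.1·(-9) = 0.5
Best response: Steady (2.6 is the largest).

Steady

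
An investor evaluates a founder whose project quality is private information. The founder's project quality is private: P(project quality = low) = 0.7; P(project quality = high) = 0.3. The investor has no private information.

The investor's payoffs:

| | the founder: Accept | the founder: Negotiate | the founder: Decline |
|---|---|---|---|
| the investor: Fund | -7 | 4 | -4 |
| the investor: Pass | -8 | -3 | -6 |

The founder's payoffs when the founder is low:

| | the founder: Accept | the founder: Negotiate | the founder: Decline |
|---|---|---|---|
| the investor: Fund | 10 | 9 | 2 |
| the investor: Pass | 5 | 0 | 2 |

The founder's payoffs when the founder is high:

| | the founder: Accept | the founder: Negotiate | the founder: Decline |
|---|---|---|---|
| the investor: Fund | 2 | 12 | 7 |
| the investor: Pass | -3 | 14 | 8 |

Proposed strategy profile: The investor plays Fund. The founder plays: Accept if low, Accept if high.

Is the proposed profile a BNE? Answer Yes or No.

The investor plays Fund: E[Fund] = 0.7·(-7) + 0.3·(-7) = -7; E[Pass] = -8. Best-responding. ✓
The founder (project quality low), facing Fund: Accept gives 10, Negotiate gives 9, Decline gives 2. Proposed Accept is best. ✓
The founder (project quality high), facing Fund: Accept gives 2, Negotiate gives 12, Decline gives 7. Proposed Accept is not best — profitable deviation exists. ✗

No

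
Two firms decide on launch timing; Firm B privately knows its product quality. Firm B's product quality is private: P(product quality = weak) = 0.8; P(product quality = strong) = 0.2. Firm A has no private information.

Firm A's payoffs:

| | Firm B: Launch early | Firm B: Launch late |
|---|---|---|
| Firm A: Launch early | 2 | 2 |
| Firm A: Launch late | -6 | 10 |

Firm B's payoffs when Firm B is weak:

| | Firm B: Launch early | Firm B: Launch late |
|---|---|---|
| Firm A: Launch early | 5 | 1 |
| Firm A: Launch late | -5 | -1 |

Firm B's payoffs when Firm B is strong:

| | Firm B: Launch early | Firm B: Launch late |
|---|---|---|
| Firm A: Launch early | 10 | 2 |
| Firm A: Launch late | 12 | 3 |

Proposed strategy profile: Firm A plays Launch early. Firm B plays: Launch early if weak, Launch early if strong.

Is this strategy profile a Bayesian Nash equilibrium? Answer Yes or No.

Firm A plays Launch early: E[Launch early] = 0.8·(2) + 0.2·(2) = 2; E[Launch late] = -6. Best-responding. ✓
Firm B (product quality weak), facing Launch early: Launch early gives 5, Launch late gives 1. Proposed Launch early is best. ✓
Firm B (product quality strong), facing Launch early: Launch early gives 10, Launch late gives 2. Proposed Launch early is best. ✓

Yes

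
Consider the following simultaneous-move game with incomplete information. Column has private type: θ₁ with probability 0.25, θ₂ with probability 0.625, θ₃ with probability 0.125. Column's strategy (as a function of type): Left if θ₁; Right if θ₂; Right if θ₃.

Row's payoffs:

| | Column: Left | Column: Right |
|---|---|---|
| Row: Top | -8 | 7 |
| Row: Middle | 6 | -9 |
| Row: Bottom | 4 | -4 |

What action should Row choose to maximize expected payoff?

E[Top] = 0.25·(-8) + 0.625·(7) + 0.125·(7) = 3.25
E[Middle] = 0.25·(6) + 0.625·(-9) + 0.125·(-9) = -5.25
E[Bottom] = 0.25·(4) + 0.625·(-4) + 0.125·(-4) = -2
Best response: Top (3.25 is the largest).

Top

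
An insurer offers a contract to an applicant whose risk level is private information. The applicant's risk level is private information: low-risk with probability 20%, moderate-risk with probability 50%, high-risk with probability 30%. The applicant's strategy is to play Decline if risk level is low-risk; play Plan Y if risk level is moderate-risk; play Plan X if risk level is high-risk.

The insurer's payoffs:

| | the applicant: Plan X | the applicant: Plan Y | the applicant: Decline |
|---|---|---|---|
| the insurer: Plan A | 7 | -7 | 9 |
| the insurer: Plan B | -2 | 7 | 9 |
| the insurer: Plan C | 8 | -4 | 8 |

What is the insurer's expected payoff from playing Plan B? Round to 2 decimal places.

4.70

E[Plan B] = 0.2·9 + 0.5·7 + 0.3·(-2) = 1.8 + 3.5 + (-0.6) = 4.7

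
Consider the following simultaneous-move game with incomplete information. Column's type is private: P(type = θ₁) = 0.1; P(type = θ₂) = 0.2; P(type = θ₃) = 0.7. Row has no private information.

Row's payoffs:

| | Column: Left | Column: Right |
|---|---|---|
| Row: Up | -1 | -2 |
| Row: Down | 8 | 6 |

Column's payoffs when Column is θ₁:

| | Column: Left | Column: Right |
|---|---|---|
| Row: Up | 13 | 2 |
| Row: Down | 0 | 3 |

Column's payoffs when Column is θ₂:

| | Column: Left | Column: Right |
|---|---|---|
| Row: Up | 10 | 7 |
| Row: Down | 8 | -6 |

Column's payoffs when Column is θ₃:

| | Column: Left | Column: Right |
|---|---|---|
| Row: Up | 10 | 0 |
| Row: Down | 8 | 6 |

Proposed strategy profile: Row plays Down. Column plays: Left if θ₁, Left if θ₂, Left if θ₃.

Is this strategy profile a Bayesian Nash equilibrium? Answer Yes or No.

No

Row plays Down: E[Down] = 0.1·(8) + 0.2·(8) + 0.7·(8) = 8; E[Up] = -1. Best-responding. ✓
Column (type θ₁), facing Down: Left gives 0, Right gives 3. Proposed Left is not best — profitable deviation exists. ✗
Column (type θ₂), facing Down: Left gives 8, Right gives -6. Proposed Left is best. ✓
Column (type θ₃), facing Down: Left gives 8, Right gives 6. Proposed Left is best. ✓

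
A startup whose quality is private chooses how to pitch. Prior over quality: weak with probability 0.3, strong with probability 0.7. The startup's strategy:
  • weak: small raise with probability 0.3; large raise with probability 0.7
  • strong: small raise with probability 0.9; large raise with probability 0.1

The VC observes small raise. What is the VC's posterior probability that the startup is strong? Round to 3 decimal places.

0.875

P(small raise) = 0.3·0.3 + 0.7·0.9 = 0.72
P(strong | small raise) = (0.7·0.9) / 0.72 = 0.63 / 0.72 = 0.875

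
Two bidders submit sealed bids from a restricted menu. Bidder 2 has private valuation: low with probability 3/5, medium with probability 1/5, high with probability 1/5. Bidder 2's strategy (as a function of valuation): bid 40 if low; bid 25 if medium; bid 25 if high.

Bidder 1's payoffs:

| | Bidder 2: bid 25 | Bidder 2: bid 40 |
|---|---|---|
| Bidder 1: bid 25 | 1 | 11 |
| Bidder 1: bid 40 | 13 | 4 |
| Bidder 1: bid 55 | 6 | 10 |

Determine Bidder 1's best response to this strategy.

bid 55

E[bid 25] = 3/5·(11) + 1/5·(1) + 1/5·(1) = 7
E[bid 40] = 3/5·(4) + 1/5·(13) + 1/5·(13) = 38/5
E[bid 55] = 3/5·(10) + 1/5·(6) + 1/5·(6) = 42/5
Best response: bid 55 (42/5 is the largest).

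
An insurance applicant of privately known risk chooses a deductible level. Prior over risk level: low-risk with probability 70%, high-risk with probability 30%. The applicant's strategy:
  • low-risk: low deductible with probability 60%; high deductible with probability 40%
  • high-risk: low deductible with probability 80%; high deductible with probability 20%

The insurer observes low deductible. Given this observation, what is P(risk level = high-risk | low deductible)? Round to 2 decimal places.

Apply Bayes' rule using the sender's strategy as the likelihood.
P(low deductible) = 0.7·0.6 + 0.3·0.8 = 0.66
P(high-risk | low deductible) = (0.3·0.8) / 0.66 = 0.24 / 0.66 = 0.363636

0.36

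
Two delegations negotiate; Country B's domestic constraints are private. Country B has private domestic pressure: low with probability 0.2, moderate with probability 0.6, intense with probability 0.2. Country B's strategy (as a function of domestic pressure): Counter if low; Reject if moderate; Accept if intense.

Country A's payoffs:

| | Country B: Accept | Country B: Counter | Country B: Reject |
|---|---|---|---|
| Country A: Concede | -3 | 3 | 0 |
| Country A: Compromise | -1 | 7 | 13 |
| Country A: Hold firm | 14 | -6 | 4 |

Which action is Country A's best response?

Compromise

Compute Country A's expected payoff for each action, taking the expectation over Country B's type.
E[Concede] = 0.2·(3) + 0.6·(0) + 0.2·(-3) = 0
E[Compromise] = 0.2·(7) + 0.6·(13) + 0.2·(-1) = 9
E[Hold firm] = 0.2·(-6) + 0.6·(4) + 0.2·(14) = 4
Best response: Compromise (9 is the largest).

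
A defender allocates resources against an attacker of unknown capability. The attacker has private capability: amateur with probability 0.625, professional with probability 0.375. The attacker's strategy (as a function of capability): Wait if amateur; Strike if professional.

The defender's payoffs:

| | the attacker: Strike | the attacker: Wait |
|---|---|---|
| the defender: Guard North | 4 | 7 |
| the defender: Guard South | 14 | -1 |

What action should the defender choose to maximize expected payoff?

Guard North

Compute the defender's expected payoff for each action, taking the expectation over the attacker's type.
E[Guard North] = 0.625·(7) + 0.375·(4) = 5.875
E[Guard South] = 0.625·(-1) + 0.375·(14) = 4.625
Best response: Guard North (5.875 is the largest).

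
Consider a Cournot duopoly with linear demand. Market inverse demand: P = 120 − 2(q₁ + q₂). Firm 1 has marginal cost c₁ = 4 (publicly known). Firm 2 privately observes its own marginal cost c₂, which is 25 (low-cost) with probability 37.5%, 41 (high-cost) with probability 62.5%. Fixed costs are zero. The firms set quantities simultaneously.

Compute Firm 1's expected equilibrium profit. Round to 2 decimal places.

Each type of Firm 2 best-responds to q₁; Firm 1 best-responds to the expected q₂ over Firm 2's types.
Firm 2 with cost c maximizes (120 − 2(q₁+q₂) − c)·q₂, giving q₂(c) = (120 − c − 2q₁)/4.
E[c₂] = 0.375·25 + 0.625·41 = 35
Firm 1's FOC against E[q₂] yields q₁ = (120 − 2·4 + E[c₂])/6 = (120 − 8 + 35)/6 = 24.5.
E[P] = 120 − 2·(q₁ + E[q₂]) = 53; Firm 1's expected profit = (E[P] − 4)·q₁ = (53 − 4)·24.5 = 1200.5.

1200.50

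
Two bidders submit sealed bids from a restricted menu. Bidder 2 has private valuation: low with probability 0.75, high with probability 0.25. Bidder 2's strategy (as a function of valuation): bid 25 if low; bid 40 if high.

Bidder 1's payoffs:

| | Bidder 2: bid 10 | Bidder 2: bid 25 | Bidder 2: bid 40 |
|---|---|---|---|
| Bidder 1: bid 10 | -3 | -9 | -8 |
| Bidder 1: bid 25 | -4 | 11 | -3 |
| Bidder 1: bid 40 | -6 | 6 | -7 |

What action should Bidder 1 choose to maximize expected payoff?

bid 25

E[bid 10] = 0.75·(-9) + 0.25·(-8) = -8.75
E[bid 25] = 0.75·(11) + 0.25·(-3) = 7.5
E[bid 40] = 0.75·(6) + 0.25·(-7) = 2.75
Best response: bid 25 (7.5 is the largest).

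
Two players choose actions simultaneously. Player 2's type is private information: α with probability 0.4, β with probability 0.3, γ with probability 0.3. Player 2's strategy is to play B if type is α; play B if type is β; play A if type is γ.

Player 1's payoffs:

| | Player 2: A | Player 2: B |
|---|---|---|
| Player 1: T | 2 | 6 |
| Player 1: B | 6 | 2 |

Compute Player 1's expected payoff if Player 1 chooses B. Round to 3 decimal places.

3.200

Take the expectation over Player 2's type, weighting each type's action by its prior probability.
E[B] = 0.4·2 + 0.3·2 + 0.3·6 = 0.8 + 0.6 + 1.8 = 3.2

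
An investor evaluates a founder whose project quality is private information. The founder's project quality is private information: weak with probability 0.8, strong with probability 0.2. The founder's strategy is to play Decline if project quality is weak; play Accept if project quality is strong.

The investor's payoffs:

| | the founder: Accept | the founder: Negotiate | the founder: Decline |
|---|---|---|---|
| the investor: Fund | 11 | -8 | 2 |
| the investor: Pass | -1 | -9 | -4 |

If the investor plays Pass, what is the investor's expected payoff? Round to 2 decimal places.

-3.40

E[Pass] = 0.8·(-4) + 0.2·(-1) = (-3.2) + (-0.2) = -3.4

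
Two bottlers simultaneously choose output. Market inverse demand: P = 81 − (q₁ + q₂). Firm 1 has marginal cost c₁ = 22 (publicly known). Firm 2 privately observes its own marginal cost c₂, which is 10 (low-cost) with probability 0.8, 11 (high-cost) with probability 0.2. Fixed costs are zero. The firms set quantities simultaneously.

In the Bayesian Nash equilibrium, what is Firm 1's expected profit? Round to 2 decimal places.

Firm 2 with cost c maximizes (81 − (q₁+q₂) − c)·q₂, giving q₂(c) = (81 − c − q₁)/2.
E[c₂] = 0.8·10 + 0.2·11 = 10.2
Firm 1's FOC against E[q₂] yields q₁ = (81 − 2·22 + E[c₂])/3 = (81 − 44 + 10.2)/3 = 15.7333.
E[P] = 81 − (q₁ + E[q₂]) = 37.7333; Firm 1's expected profit = (E[P] − 22)·q₁ = (37.7333 − 22)·15.7333 = 247.538.

247.54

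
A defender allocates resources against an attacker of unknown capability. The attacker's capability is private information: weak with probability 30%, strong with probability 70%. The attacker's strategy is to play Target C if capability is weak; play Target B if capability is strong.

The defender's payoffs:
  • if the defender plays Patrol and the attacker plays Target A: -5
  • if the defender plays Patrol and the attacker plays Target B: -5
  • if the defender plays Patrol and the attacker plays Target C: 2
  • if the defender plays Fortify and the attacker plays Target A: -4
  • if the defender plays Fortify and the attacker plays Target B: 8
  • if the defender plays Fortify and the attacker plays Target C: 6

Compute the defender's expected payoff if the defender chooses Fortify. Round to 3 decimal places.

7.400

E[Fortify] = 0.3·6 + 0.7·8 = 1.8 + 5.6 = 7.4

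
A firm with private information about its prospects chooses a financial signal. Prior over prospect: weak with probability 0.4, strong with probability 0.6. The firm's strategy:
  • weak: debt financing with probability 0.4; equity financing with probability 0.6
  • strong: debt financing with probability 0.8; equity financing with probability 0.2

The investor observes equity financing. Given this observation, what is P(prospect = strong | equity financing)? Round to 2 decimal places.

0.33

Apply Bayes' rule using the sender's strategy as the likelihood.
P(equity financing) = 0.4·0.6 + 0.6·0.2 = 0.36
P(strong | equity financing) = (0.6·0.2) / 0.36 = 0.12 / 0.36 = 0.333333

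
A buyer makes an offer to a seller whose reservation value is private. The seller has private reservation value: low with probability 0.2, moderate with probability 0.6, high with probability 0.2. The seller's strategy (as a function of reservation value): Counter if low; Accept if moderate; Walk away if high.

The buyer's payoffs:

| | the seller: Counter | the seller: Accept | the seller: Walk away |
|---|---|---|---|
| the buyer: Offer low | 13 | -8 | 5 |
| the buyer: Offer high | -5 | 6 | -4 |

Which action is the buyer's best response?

Offer high

E[Offer low] = 0.2·(13) + 0.6·(-8) + 0.2·(5) = -1.2
E[Offer high] = 0.2·(-5) + 0.6·(6) + 0.2·(-4) = 1.8
Best response: Offer high (1.8 is the largest).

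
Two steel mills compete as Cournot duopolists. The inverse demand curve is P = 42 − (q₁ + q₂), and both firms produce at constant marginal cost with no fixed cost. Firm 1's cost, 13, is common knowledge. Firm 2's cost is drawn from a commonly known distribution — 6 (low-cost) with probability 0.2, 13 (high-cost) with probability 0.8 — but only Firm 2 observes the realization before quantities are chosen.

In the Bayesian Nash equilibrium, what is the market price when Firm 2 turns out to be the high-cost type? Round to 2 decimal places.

Firm 2 with cost c maximizes (42 − (q₁+q₂) − c)·q₂, giving q₂(c) = (42 − c − q₁)/2.
E[c₂] = 0.2·6 + 0.8·13 = 11.6
Firm 1's FOC against E[q₂] yields q₁ = (42 − 2·13 + E[c₂])/3 = (42 − 26 + 11.6)/3 = 9.2.
q₂(high-cost) = 9.9, so P = 42 − (9.2 + 9.9) = 22.9.

22.90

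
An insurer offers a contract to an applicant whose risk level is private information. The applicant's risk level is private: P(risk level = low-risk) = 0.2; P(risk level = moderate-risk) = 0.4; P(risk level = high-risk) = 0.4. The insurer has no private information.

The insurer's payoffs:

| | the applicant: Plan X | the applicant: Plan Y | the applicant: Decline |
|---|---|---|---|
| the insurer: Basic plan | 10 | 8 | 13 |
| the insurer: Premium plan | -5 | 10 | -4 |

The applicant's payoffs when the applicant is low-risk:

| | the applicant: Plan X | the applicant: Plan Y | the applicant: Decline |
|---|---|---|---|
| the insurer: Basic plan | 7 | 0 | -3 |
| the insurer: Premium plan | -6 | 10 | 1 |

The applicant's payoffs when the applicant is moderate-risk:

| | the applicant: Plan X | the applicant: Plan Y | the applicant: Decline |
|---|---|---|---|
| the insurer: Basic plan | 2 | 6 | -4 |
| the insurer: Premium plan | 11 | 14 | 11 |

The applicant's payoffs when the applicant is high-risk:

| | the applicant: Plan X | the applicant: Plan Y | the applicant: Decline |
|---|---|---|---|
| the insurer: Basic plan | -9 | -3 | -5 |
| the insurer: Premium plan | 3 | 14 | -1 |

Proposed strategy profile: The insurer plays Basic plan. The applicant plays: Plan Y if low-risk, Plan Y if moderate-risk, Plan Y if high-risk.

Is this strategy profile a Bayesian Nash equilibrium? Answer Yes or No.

No

A profile is a BNE iff every type of every player is best-responding given beliefs about the other side.
The insurer plays Basic plan: E[Basic plan] = 0.2·(8) + 0.4·(8) + 0.4·(8) = 8; E[Premium plan] = 10. Not best-responding. ✗
The applicant (risk level low-risk), facing Basic plan: Plan X gives 7, Plan Y gives 0, Decline gives -3. Proposed Plan Y is not best — profitable deviation exists. ✗
The applicant (risk level moderate-risk), facing Basic plan: Plan X gives 2, Plan Y gives 6, Decline gives -4. Proposed Plan Y is best. ✓
The applicant (risk level high-risk), facing Basic plan: Plan X gives -9, Plan Y gives -3, Decline gives -5. Proposed Plan Y is best. ✓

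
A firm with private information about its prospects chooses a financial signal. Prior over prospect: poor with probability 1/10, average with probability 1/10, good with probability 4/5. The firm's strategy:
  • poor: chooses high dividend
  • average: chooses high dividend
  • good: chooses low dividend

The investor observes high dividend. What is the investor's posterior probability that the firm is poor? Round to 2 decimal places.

P(high dividend) = (1/10)·1 + (1/10)·1 + (4/5)·0 = 1/5
P(poor | high dividend) = ((1/10)·1) / (1/5) = (1/10) / (1/5) = 1/2

0.50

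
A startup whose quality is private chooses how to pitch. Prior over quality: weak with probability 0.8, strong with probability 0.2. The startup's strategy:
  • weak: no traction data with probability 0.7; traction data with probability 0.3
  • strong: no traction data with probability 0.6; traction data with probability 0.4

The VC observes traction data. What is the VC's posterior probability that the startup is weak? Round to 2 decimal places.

0.75

P(traction data) = 0.8·0.3 + 0.2·0.4 = 0.32
P(weak | traction data) = (0.8·0.3) / 0.32 = 0.24 / 0.32 = 0.75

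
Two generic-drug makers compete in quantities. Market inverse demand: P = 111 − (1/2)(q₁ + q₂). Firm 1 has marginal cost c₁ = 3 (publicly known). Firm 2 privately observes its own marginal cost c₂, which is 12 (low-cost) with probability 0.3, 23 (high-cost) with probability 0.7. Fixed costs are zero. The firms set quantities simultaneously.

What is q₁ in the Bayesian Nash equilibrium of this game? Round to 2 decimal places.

Firm 2 with cost c maximizes (111 − (1/2)(q₁+q₂) − c)·q₂, giving q₂(c) = (111 − c − (1/2)q₁).
E[c₂] = 0.3·12 + 0.7·23 = 19.7
Firm 1's FOC against E[q₂] yields q₁ = (111 − 2·3 + E[c₂])/(3/2) = (111 − 6 + 19.7)/(3/2) = 83.1333.

83.13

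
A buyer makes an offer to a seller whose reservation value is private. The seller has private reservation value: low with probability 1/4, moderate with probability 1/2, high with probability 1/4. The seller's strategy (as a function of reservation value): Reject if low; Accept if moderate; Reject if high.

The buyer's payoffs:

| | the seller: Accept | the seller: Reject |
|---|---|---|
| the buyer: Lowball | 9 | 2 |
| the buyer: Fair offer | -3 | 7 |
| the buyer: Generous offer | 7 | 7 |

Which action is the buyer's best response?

Generous offer

E[Lowball] = 1/4·(2) + 1/2·(9) + 1/4·(2) = 11/2
E[Fair offer] = 1/4·(7) + 1/2·(-3) + 1/4·(7) = 2
E[Generous offer] = 1/4·(7) + 1/2·(7) + 1/4·(7) = 7
Best response: Generous offer (7 is the largest).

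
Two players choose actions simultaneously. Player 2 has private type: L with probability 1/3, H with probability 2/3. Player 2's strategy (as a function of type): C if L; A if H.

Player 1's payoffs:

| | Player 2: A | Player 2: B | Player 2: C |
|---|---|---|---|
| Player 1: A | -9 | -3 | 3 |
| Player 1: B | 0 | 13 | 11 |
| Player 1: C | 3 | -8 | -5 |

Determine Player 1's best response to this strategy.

Compute Player 1's expected payoff for each action, taking the expectation over Player 2's type.
E[A] = 1/3·(3) + 2/3·(-9) = -5
E[B] = 1/3·(11) + 2/3·(0) = 11/3
E[C] = 1/3·(-5) + 2/3·(3) = 1/3
Best response: B (11/3 is the largest).

B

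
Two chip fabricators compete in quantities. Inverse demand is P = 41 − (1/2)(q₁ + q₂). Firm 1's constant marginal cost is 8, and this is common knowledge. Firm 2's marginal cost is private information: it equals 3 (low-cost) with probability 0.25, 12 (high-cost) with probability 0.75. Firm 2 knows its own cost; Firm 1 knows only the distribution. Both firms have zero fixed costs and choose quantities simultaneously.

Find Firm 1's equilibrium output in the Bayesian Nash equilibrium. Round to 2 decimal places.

Each type of Firm 2 best-responds to q₁; Firm 1 best-responds to the expected q₂ over Firm 2's types.
Firm 2 with cost c maximizes (41 − (1/2)(q₁+q₂) − c)·q₂, giving q₂(c) = (41 − c − (1/2)q₁).
E[c₂] = 0.25·3 + 0.75·12 = 9.75
Firm 1's FOC against E[q₂] yields q₁ = (41 − 2·8 + E[c₂])/(3/2) = (41 − 16 + 9.75)/(3/2) = 23.1667.

23.17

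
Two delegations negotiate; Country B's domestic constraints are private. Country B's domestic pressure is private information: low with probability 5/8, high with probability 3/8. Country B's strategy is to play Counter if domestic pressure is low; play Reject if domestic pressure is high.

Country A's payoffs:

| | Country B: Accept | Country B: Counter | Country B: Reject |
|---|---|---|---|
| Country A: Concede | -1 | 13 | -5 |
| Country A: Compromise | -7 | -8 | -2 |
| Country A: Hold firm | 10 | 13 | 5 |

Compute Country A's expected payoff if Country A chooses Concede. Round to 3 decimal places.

6.250

E[Concede] = 5/8·13 + 3/8·(-5) = 65/8 + (-15/8) = 25/4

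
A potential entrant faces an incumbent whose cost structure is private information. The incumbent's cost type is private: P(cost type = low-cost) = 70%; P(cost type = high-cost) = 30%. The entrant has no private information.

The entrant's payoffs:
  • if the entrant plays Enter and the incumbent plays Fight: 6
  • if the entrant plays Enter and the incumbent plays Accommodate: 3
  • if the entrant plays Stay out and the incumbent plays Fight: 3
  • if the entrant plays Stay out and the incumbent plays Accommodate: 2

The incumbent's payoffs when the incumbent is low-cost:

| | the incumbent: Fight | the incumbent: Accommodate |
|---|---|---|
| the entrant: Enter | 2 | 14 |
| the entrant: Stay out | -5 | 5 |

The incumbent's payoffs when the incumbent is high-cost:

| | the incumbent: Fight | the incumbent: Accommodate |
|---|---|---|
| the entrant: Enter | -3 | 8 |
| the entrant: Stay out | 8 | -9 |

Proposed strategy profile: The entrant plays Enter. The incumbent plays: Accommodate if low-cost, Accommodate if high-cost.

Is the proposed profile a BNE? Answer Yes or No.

Yes

A profile is a BNE iff every type of every player is best-responding given beliefs about the other side.
The entrant plays Enter: E[Enter] = 0.7·(3) + 0.3·(3) = 3; E[Stay out] = 2. Best-responding. ✓
The incumbent (cost type low-cost), facing Enter: Fight gives 2, Accommodate gives 14. Proposed Accommodate is best. ✓
The incumbent (cost type high-cost), facing Enter: Fight gives -3, Accommodate gives 8. Proposed Accommodate is best. ✓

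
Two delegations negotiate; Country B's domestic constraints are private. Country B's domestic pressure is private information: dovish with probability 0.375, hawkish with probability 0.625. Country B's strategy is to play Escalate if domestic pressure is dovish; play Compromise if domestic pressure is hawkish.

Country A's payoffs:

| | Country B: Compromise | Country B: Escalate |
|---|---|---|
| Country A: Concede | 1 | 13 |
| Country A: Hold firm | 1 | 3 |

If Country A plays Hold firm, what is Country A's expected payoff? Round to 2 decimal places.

1.75

E[Hold firm] = 0.375·3 + 0.625·1 = 1.125 + 0.625 = 1.75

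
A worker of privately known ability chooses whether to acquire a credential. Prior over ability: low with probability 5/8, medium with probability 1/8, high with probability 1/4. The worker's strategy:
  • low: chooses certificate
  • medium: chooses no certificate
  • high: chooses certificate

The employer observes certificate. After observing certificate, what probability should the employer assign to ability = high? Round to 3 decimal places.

0.286

P(certificate) = (5/8)·1 + (1/8)·0 + (1/4)·1 = 7/8
P(high | certificate) = ((1/4)·1) / (7/8) = (1/4) / (7/8) = 2/7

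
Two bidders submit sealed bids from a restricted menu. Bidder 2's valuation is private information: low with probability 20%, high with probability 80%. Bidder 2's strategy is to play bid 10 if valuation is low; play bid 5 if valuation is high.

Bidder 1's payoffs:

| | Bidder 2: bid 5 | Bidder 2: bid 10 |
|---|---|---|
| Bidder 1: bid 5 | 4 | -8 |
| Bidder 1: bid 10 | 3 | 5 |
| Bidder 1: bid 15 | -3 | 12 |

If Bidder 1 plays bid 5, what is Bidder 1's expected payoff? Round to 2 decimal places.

1.60

Take the expectation over Bidder 2's valuation, weighting each type's action by its prior probability.
E[bid 5] = 0.2·(-8) + 0.8·4 = (-1.6) + 3.2 = 1.6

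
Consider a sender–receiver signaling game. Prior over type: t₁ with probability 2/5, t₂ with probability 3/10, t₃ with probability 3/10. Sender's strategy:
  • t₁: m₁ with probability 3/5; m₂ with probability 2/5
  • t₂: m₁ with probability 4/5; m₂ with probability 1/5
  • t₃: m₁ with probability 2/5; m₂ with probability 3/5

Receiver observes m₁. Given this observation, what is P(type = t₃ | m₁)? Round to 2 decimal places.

P(m₁) = (2/5)·(3/5) + (3/10)·(4/5) + (3/10)·(2/5) = 3/5
P(t₃ | m₁) = ((3/10)·(2/5)) / (3/5) = (3/25) / (3/5) = 1/5

0.20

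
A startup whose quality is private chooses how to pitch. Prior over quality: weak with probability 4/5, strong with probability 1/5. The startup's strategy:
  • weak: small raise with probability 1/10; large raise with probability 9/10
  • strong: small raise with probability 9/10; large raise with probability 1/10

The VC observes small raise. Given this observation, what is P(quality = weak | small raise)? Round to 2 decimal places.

Apply Bayes' rule using the sender's strategy as the likelihood.
P(small raise) = (4/5)·(1/10) + (1/5)·(9/10) = 13/50
P(weak | small raise) = ((4/5)·(1/10)) / (13/50) = (2/25) / (13/50) = 4/13

0.31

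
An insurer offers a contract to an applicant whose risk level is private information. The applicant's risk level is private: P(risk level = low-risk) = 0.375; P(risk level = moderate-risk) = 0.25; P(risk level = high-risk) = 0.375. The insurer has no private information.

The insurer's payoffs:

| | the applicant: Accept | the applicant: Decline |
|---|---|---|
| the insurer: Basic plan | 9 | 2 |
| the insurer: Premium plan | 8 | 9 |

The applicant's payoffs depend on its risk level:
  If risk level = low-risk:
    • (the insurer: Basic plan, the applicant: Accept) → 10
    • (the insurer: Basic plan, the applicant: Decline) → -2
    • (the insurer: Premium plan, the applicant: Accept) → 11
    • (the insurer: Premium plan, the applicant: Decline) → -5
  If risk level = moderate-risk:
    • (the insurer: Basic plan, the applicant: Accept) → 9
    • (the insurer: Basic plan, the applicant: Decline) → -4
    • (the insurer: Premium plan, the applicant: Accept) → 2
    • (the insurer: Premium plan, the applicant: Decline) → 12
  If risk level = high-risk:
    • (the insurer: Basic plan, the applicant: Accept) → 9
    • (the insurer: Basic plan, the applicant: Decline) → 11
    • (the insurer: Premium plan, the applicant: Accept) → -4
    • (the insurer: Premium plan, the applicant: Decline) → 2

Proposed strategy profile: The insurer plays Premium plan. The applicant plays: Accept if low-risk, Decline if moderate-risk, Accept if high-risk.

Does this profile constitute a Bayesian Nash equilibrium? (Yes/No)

A profile is a BNE iff every type of every player is best-responding given beliefs about the other side.
The insurer plays Premium plan: E[Premium plan] = 0.375·(8) + 0.25·(9) + 0.375·(8) = 8.25; E[Basic plan] = 7.25. Best-responding. ✓
The applicant (risk level low-risk), facing Premium plan: Accept gives 11, Decline gives -5. Proposed Accept is best. ✓
The applicant (risk level moderate-risk), facing Premium plan: Accept gives 2, Decline gives 12. Proposed Decline is best. ✓
The applicant (risk level high-risk), facing Premium plan: Accept gives -4, Decline gives 2. Proposed Accept is not best — profitable deviation exists. ✗

No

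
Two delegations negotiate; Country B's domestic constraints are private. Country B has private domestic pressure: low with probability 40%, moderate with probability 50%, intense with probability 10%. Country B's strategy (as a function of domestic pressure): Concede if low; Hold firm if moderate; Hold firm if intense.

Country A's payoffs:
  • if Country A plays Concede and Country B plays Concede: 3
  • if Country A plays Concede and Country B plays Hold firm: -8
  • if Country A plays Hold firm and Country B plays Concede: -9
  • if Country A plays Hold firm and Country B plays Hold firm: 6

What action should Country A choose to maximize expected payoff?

Hold firm

E[Concede] = 0.4·(3) + 0.5·(-8) + 0.1·(-8) = -3.6
E[Hold firm] = 0.4·(-9) + 0.5·(6) + 0.1·(6) = 0
Best response: Hold firm (0 is the largest).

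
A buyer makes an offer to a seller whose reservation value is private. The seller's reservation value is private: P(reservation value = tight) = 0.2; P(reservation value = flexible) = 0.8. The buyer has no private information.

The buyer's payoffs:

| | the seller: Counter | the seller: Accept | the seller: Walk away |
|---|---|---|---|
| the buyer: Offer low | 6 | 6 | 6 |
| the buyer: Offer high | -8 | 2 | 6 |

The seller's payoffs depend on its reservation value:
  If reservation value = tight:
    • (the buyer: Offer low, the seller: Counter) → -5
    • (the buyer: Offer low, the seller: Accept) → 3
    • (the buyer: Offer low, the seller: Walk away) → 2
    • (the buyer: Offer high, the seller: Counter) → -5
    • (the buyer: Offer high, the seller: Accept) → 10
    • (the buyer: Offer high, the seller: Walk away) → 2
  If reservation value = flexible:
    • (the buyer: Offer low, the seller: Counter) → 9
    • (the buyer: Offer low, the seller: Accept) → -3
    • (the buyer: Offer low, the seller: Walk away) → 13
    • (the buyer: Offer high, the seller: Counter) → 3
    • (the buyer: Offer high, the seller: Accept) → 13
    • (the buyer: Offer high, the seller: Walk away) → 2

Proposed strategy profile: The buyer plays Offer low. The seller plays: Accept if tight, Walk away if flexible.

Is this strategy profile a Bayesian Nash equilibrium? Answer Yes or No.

A profile is a BNE iff every type of every player is best-responding given beliefs about the other side.
The buyer plays Offer low: E[Offer low] = 0.2·(6) + 0.8·(6) = 6; E[Offer high] = 5.2. Best-responding. ✓
The seller (reservation value tight), facing Offer low: Counter gives -5, Accept gives 3, Walk away gives 2. Proposed Accept is best. ✓
The seller (reservation value flexible), facing Offer low: Counter gives 9, Accept gives -3, Walk away gives 13. Proposed Walk away is best. ✓

Yes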